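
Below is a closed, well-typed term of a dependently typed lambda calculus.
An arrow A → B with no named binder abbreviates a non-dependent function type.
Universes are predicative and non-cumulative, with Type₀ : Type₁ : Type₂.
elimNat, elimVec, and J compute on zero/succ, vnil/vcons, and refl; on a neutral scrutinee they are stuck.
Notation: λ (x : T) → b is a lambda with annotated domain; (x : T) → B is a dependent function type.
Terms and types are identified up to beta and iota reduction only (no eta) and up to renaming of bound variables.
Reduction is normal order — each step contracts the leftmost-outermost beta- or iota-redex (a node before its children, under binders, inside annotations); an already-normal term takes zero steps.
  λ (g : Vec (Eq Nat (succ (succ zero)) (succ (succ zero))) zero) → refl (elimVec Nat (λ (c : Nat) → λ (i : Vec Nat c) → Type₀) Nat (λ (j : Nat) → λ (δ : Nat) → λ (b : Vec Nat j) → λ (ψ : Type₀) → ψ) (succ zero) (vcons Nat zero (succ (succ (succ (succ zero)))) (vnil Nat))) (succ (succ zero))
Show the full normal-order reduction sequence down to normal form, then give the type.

normal-order reduction:
  λ (g : Vec (Eq Nat (succ (succ zero)) (succ (succ zero))) zero) → refl (elimVec Nat (λ (c : Nat) → λ (i : Vec Nat c) → Type₀) Nat (λ (j : Nat) → λ (δ : Nat) → λ (b : Vec Nat j) → λ (ψ : Type₀) → ψ) (succ zero) (vcons Nat zero (succ (succ (succ (succ zero)))) (vnil Nat))) (succ (succ zero))
  ~> λ (g : Vec (Eq Nat (succ (succ zero)) (succ (succ zero))) zero) → refl ((λ (c : Nat) → λ (i : Nat) → λ (j : Vec Nat c) → λ (δ : Type₀) → δ) zero (succ (succ (succ (succ zero)))) (vnil Nat) (elimVec Nat (λ (b : Nat) → λ (ψ : Vec Nat b) → Type₀) Nat (λ (φ : Nat) → λ (s : Nat) → λ (χ : Vec Nat φ) → λ (ω : Type₀) → ω) zero (vnil Nat))) (succ (succ zero))
  ~> λ (g : Vec (Eq Nat (succ (succ zero)) (succ (succ zero))) zero) → refl ((λ (c : Nat) → λ (i : Vec Nat zero) → λ (j : Type₀) → j) (succ (succ (succ (succ zero)))) (vnil Nat) (elimVec Nat (λ (δ : Nat) → λ (b : Vec Nat δ) → Type₀) Nat (λ (ψ : Nat) → λ (φ : Nat) → λ (s : Vec Nat ψ) → λ (χ : Type₀) → χ) zero (vnil Nat))) (succ (succ zero))
  ~> λ (g : Vec (Eq Nat (succ (succ zero)) (succ (succ zero))) zero) → refl ((λ (c : Vec Nat zero) → λ (i : Type₀) → i) (vnil Nat) (elimVec Nat (λ (j : Nat) → λ (δ : Vec Nat j) → Type₀) Nat (λ (b : Nat) → λ (ψ : Nat) → λ (φ : Vec Nat b) → λ (s : Type₀) → s) zero (vnil Nat))) (succ (succ zero))
  ~> λ (g : Vec (Eq Nat (succ (succ zero)) (succ (succ zero))) zero) → refl ((λ (c : Type₀) → c) (elimVec Nat (λ (i : Nat) → λ (j : Vec Nat i) → Type₀) Nat (λ (δ : Nat) → λ (b : Nat) → λ (ψ : Vec Nat δ) → λ (φ : Type₀) → φ) zero (vnil Nat))) (succ (succ zero))
  ~> λ (g : Vec (Eq Nat (succ (succ zero)) (succ (succ zero))) zero) → refl (elimVec Nat (λ (c : Nat) → λ (i : Vec Nat c) → Type₀) Nat (λ (j : Nat) → λ (δ : Nat) → λ (b : Vec Nat j) → λ (ψ : Type₀) → ψ) zero (vnil Nat)) (succ (succ zero))
  ~> λ (g : Vec (Eq Nat (succ (succ zero)) (succ (succ zero))) zero) → refl Nat (succ (succ zero))
inferred type:
  Vec (Eq Nat (succ (succ zero)) (succ (succ zero))) zero → Eq Nat (succ (succ zero)) (succ (succ zero))


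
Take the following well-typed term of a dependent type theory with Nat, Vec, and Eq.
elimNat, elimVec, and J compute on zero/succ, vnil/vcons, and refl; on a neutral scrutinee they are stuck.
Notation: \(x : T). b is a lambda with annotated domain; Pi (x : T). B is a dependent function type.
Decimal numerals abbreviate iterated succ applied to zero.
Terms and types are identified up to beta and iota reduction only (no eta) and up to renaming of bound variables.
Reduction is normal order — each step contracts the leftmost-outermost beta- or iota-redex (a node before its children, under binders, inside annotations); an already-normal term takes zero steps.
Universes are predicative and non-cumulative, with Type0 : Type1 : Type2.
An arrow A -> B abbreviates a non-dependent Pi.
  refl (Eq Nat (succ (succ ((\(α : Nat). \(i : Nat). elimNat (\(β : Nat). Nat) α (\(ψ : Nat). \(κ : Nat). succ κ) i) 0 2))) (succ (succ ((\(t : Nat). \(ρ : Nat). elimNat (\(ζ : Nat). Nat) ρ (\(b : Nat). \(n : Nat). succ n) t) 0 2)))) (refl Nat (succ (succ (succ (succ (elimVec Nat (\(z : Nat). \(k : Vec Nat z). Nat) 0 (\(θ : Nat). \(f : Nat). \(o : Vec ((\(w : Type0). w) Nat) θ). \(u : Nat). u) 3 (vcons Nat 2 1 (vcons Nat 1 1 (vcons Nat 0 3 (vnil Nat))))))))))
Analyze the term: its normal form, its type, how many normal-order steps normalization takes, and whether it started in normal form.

resulting normal form:
  refl (Eq Nat 4 4) (refl Nat 4)
the term's type:
  Eq (Eq Nat 4 4) (refl Nat 4) (refl Nat 4)
steps to reach normal form (normal order): 28
started in normal form: no
first contracted redex: a beta-redex


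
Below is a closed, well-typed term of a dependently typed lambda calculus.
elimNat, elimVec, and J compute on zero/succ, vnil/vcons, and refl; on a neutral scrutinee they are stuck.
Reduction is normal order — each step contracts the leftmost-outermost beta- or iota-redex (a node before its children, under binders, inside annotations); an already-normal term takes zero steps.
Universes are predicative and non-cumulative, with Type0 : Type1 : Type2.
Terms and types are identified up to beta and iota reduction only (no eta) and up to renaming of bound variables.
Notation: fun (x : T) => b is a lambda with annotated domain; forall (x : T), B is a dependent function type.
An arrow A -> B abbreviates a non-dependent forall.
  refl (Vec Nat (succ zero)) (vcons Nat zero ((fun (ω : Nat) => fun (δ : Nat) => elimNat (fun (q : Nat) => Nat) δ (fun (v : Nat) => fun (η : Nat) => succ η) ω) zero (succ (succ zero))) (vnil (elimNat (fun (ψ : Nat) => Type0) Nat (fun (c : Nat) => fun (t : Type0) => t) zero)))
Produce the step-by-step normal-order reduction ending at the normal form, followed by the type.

normal-order reduction sequence:
  refl (Vec Nat (succ zero)) (vcons Nat zero ((fun (ω : Nat) => fun (δ : Nat) => elimNat (fun (q : Nat) => Nat) δ (fun (v : Nat) => fun (η : Nat) => succ η) ω) zero (succ (succ zero))) (vnil (elimNat (fun (ψ : Nat) => Type0) Nat (fun (c : Nat) => fun (t : Type0) => t) zero)))
  ~> refl (Vec Nat (succ zero)) (vcons Nat zero ((fun (ω : Nat) => elimNat (fun (δ : Nat) => Nat) ω (fun (q : Nat) => fun (v : Nat) => succ v) zero) (succ (succ zero))) (vnil (elimNat (fun (η : Nat) => Type0) Nat (fun (ψ : Nat) => fun (c : Type0) => c) zero)))
  ~> refl (Vec Nat (succ zero)) (vcons Nat zero (elimNat (fun (ω : Nat) => Nat) (succ (succ zero)) (fun (δ : Nat) => fun (q : Nat) => succ q) zero) (vnil (elimNat (fun (v : Nat) => Type0) Nat (fun (η : Nat) => fun (ψ : Type0) => ψ) zero)))
  ~> refl (Vec Nat (succ zero)) (vcons Nat zero (succ (succ zero)) (vnil (elimNat (fun (ω : Nat) => Type0) Nat (fun (δ : Nat) => fun (q : Type0) => q) zero)))
  ~> refl (Vec Nat (succ zero)) (vcons Nat zero (succ (succ zero)) (vnil Nat))
the term's type:
  Eq (Vec Nat (succ zero)) (vcons Nat zero (succ (succ zero)) (vnil Nat)) (vcons Nat zero (succ (succ zero)) (vnil Nat))


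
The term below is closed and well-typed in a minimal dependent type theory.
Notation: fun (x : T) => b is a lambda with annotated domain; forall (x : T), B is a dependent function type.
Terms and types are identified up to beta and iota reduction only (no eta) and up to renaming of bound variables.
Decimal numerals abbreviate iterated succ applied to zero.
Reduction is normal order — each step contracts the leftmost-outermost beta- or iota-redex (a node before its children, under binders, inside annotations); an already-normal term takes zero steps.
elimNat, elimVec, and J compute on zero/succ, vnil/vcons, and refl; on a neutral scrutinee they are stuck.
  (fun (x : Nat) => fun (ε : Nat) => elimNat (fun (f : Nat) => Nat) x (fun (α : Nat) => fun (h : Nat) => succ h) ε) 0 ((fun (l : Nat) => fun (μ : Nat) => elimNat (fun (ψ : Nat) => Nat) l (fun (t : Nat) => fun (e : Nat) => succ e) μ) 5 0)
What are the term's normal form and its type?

reduced normal form:
  5
the term's type:
  Nat


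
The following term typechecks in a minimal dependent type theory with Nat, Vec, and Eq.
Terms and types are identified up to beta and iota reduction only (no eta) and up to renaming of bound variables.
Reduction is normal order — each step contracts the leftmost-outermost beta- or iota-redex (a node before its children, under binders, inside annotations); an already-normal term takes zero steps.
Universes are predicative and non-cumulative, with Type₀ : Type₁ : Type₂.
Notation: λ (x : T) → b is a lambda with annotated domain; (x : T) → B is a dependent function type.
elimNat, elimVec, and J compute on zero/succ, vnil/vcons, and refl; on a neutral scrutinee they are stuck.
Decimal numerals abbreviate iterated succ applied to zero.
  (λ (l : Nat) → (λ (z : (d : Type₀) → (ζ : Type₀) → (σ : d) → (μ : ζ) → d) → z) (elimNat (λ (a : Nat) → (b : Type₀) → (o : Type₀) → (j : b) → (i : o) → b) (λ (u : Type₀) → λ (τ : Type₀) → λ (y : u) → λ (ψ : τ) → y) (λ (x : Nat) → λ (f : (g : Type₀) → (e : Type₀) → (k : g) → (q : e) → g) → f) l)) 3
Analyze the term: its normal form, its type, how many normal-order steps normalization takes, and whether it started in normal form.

normal form:
  λ (l : Type₀) → λ (z : Type₀) → λ (d : l) → λ (ζ : z) → d
the term's type:
  (l : Type₀) → (z : Type₀) → (d : l) → (ζ : z) → l
normal-order step count: 12
term was already normal: no
first redex: a beta-redex


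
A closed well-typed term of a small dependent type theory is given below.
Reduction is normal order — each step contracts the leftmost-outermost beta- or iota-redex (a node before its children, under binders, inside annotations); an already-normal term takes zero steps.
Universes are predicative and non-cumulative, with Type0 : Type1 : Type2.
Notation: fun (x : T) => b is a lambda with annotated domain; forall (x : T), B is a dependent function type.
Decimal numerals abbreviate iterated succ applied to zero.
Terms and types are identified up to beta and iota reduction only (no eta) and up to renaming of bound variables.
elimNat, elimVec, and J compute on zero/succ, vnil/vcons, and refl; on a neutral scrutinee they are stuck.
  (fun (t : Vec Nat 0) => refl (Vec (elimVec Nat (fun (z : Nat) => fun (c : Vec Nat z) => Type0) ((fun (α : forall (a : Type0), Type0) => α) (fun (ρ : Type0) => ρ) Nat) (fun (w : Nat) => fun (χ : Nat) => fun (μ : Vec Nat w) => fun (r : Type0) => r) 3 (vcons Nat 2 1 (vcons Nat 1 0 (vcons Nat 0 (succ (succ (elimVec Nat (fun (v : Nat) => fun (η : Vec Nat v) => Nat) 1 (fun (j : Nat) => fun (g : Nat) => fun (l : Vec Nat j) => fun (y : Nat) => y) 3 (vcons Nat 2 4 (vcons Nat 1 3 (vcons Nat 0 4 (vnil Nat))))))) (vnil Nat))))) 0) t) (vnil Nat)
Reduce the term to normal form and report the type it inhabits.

normal form:
  refl (Vec Nat 0) (vnil Nat)
type:
  Eq (Vec Nat 0) (vnil Nat) (vnil Nat)
observation: 19 normal-order steps separate the term from its normal form.


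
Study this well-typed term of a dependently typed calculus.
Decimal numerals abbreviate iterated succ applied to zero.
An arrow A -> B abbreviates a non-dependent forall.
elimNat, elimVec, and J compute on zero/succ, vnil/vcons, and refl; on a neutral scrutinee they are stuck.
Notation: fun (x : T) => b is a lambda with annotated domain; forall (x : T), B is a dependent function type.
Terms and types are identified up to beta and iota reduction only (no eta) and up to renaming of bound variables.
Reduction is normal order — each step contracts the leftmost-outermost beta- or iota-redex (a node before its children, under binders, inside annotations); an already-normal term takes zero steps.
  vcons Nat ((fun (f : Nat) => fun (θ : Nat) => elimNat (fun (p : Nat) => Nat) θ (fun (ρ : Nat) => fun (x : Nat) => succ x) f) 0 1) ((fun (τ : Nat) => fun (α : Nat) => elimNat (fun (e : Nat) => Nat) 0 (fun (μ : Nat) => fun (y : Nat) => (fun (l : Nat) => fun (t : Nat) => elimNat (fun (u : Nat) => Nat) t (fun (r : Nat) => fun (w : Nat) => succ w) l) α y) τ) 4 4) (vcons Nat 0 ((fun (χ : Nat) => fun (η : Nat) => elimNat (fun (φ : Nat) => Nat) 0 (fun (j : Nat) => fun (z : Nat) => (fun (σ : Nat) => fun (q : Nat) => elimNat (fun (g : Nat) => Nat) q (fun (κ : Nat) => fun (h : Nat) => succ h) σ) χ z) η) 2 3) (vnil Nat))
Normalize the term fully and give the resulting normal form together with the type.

reduced normal form:
  vcons Nat 1 16 (vcons Nat 0 6 (vnil Nat))
inferred type:
  Vec Nat 2
observation: 117 normal-order steps separate the term from its normal form.


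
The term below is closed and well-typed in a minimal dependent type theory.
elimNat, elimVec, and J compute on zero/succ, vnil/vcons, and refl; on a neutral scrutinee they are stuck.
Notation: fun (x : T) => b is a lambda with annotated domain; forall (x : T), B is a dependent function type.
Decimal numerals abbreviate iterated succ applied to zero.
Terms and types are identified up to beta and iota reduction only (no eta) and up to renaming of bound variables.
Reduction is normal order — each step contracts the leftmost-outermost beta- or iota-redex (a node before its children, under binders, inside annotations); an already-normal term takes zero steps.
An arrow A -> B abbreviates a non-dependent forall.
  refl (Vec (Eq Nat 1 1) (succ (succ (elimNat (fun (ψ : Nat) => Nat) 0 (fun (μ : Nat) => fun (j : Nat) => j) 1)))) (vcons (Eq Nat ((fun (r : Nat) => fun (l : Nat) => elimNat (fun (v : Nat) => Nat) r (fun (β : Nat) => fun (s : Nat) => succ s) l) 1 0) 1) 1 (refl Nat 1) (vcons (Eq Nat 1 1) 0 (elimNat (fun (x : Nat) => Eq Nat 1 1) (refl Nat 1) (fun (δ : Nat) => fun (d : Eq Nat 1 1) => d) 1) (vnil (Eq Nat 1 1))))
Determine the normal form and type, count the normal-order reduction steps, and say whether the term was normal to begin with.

resulting normal form:
  refl (Vec (Eq Nat 1 1) 2) (vcons (Eq Nat 1 1) 1 (refl Nat 1) (vcons (Eq Nat 1 1) 0 (refl Nat 1) (vnil (Eq Nat 1 1))))
the term's type:
  Eq (Vec (Eq Nat 1 1) 2) (vcons (Eq Nat 1 1) 1 (refl Nat 1) (vcons (Eq Nat 1 1) 0 (refl Nat 1) (vnil (Eq Nat 1 1)))) (vcons (Eq Nat 1 1) 1 (refl Nat 1) (vcons (Eq Nat 1 1) 0 (refl Nat 1) (vnil (Eq Nat 1 1))))
normal-order step count: 11
term was already normal: no
first contracted redex: an elimNat iota-redex


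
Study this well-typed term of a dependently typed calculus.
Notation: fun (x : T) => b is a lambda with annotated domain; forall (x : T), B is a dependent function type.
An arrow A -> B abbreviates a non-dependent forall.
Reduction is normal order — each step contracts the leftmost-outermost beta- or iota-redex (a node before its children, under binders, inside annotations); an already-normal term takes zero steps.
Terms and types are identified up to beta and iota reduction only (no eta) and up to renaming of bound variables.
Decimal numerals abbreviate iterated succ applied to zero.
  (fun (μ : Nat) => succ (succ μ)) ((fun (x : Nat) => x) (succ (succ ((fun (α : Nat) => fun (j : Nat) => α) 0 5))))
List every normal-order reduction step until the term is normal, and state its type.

normal-order reduction:
  (fun (μ : Nat) => succ (succ μ)) ((fun (x : Nat) => x) (succ (succ ((fun (α : Nat) => fun (j : Nat) => α) 0 5))))
  ~> succ (succ ((fun (μ : Nat) => μ) (succ (succ ((fun (x : Nat) => fun (α : Nat) => x) 0 5)))))
  ~> succ (succ (succ (succ ((fun (μ : Nat) => fun (x : Nat) => μ) 0 5))))
  ~> succ (succ (succ (succ ((fun (μ : Nat) => 0) 5))))
  ~> 4
inferred type:
  Nat


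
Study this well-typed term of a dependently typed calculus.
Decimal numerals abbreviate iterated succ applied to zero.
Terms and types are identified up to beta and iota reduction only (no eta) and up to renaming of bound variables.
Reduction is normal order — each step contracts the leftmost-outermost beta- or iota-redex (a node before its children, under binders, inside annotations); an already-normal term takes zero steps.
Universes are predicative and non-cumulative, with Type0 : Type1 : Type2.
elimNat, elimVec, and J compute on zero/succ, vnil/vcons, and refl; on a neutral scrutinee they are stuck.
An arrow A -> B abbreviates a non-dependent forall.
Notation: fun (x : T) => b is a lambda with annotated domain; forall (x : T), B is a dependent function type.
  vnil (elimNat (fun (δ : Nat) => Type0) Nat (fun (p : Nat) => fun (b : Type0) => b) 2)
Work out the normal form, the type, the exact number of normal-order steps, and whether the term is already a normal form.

normal form:
  vnil Nat
type:
  Vec Nat 0
reduction steps (normal order): 7
already normal: no
first redex: an elimNat iota-redex


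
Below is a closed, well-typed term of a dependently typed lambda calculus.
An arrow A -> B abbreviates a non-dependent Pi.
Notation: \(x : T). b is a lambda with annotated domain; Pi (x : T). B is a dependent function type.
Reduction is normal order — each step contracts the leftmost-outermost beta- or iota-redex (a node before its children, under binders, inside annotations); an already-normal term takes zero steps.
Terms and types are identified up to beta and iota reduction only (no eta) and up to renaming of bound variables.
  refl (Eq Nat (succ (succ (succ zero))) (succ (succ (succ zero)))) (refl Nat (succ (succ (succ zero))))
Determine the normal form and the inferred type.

normal form:
  refl (Eq Nat (succ (succ (succ zero))) (succ (succ (succ zero)))) (refl Nat (succ (succ (succ zero))))
inferred type:
  Eq (Eq Nat (succ (succ (succ zero))) (succ (succ (succ zero)))) (refl Nat (succ (succ (succ zero)))) (refl Nat (succ (succ (succ zero))))
observation: the term is already in normal form.


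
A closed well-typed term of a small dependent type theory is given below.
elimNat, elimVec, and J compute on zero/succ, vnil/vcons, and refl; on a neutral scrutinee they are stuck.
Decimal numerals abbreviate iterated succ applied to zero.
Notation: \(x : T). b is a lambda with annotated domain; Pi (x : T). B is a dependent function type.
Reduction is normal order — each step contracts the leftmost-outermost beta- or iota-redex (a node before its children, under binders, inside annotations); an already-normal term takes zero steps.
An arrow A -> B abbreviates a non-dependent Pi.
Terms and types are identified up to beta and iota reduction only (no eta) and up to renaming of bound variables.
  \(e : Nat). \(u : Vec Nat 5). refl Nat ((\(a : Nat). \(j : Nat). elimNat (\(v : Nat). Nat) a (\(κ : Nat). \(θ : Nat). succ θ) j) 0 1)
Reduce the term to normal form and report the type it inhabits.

normal form:
  \(e : Nat). \(u : Vec Nat 5). refl Nat 1
the term's type:
  Nat -> Vec Nat 5 -> Eq Nat 1 1
observation: the first redex contracted is a beta-redex; the normal form is reached in 6 normal-order steps.


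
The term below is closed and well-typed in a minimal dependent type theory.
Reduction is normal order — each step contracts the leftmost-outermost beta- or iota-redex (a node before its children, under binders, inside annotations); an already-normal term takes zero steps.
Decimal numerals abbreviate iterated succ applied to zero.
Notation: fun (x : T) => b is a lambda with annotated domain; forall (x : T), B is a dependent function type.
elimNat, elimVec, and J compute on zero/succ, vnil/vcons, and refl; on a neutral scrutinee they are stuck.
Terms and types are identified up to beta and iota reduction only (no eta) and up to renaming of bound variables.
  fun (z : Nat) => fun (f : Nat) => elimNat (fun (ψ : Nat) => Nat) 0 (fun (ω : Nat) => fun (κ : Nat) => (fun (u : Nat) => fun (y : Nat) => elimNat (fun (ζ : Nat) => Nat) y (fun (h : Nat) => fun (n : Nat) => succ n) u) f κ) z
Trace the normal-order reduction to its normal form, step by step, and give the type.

normal-order reduction sequence:
  fun (z : Nat) => fun (f : Nat) => elimNat (fun (ψ : Nat) => Nat) 0 (fun (ω : Nat) => fun (κ : Nat) => (fun (u : Nat) => fun (y : Nat) => elimNat (fun (ζ : Nat) => Nat) y (fun (h : Nat) => fun (n : Nat) => succ n) u) f κ) z
  ~> fun (z : Nat) => fun (f : Nat) => elimNat (fun (ψ : Nat) => Nat) 0 (fun (ω : Nat) => fun (κ : Nat) => (fun (u : Nat) => elimNat (fun (y : Nat) => Nat) u (fun (ζ : Nat) => fun (h : Nat) => succ h) f) κ) z
  ~> fun (z : Nat) => fun (f : Nat) => elimNat (fun (ψ : Nat) => Nat) 0 (fun (ω : Nat) => fun (κ : Nat) => elimNat (fun (u : Nat) => Nat) κ (fun (y : Nat) => fun (ζ : Nat) => succ ζ) f) z
type:
  forall (z : Nat), forall (f : Nat), Nat


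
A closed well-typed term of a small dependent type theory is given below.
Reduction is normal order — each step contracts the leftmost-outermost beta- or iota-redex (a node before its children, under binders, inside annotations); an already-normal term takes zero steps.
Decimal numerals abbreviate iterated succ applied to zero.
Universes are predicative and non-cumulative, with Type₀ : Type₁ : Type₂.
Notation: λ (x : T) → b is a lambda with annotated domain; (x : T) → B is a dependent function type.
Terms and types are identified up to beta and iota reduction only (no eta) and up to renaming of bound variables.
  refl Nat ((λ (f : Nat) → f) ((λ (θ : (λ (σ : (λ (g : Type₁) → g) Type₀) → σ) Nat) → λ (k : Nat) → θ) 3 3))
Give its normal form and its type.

resulting normal form:
  refl Nat 3
type:
  Eq Nat 3 3


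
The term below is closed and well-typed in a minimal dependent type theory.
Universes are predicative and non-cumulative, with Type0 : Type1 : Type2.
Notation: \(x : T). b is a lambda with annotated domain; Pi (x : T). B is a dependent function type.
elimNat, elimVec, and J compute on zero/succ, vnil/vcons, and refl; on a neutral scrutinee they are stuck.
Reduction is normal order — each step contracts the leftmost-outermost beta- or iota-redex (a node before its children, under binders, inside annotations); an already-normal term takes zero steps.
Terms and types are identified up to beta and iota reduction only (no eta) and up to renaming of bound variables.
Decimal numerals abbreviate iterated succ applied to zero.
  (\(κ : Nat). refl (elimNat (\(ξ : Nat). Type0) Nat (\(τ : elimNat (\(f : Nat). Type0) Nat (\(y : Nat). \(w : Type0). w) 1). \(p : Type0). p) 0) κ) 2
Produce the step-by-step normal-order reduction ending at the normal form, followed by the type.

normal-order reduction sequence:
  (\(κ : Nat). refl (elimNat (\(ξ : Nat). Type0) Nat (\(τ : elimNat (\(f : Nat). Type0) Nat (\(y : Nat). \(w : Type0). w) 1). \(p : Type0). p) 0) κ) 2
  ~> refl (elimNat (\(κ : Nat). Type0) Nat (\(ξ : elimNat (\(τ : Nat). Type0) Nat (\(f : Nat). \(y : Type0). y) 1). \(w : Type0). w) 0) 2
  ~> refl Nat 2
inferred type:
  Eq Nat 2 2


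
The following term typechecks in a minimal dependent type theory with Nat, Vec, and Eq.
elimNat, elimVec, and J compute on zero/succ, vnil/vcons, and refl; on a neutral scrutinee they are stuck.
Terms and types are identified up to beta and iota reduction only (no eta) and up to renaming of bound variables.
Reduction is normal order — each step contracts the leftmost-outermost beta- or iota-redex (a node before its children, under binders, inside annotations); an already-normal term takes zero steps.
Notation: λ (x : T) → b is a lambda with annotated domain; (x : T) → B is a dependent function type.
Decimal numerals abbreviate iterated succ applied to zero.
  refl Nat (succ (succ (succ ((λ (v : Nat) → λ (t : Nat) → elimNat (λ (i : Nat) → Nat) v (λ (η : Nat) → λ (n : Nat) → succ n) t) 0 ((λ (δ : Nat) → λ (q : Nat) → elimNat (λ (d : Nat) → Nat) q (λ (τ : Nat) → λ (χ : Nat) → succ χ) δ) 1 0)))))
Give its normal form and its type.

normal form:
  refl Nat 4
type:
  Eq Nat 4 4


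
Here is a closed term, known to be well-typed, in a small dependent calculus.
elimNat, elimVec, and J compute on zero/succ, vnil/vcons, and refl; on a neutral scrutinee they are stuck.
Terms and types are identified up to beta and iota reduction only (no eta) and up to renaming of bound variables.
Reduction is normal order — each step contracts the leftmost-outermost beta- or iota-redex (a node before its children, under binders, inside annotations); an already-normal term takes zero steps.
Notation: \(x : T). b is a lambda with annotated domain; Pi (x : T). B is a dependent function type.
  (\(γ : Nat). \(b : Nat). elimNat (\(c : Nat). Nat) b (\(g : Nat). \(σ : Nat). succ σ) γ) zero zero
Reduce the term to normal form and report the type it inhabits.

normal form:
  zero
type:
  Nat
observation: the leftmost-outermost redex is a beta-redex, and normalization takes 3 steps.


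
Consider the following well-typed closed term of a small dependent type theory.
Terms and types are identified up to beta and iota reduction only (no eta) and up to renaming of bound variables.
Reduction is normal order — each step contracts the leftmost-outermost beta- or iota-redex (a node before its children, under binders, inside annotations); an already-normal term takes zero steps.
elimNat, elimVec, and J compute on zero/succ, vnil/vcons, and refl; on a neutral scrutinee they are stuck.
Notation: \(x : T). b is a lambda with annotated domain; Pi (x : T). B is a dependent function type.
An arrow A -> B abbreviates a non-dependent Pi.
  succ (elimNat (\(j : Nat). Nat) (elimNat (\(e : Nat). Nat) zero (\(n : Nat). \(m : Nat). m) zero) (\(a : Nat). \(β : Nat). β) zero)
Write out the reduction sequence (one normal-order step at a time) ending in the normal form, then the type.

normal-order reduction sequence:
  succ (elimNat (\(j : Nat). Nat) (elimNat (\(e : Nat). Nat) zero (\(n : Nat). \(m : Nat). m) zero) (\(a : Nat). \(β : Nat). β) zero)
  ~> succ (elimNat (\(j : Nat). Nat) zero (\(e : Nat). \(n : Nat). n) zero)
  ~> succ zero
type:
  Nat


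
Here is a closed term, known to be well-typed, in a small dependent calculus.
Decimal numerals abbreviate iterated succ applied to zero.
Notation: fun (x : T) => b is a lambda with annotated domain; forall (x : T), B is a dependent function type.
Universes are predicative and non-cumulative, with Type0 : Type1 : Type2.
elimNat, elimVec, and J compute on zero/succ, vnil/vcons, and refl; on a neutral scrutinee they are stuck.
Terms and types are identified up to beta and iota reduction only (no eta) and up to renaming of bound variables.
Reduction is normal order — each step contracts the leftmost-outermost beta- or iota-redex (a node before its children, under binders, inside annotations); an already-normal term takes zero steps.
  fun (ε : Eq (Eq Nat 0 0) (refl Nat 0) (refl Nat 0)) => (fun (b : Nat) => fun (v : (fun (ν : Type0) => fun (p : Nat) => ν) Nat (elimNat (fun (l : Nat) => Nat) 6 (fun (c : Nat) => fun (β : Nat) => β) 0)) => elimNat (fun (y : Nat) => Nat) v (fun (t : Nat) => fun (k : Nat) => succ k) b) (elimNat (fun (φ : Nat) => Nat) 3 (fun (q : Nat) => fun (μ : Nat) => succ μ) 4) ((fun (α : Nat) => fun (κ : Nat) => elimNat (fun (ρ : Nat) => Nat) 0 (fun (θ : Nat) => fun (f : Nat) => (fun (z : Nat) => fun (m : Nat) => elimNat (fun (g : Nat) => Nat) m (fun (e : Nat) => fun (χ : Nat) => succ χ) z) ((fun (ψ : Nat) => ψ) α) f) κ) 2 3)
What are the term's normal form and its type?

normal form:
  fun (ε : Eq (Eq Nat 0 0) (refl Nat 0) (refl Nat 0)) => 13
type:
  forall (ε : Eq (Eq Nat 0 0) (refl Nat 0) (refl Nat 0)), Nat


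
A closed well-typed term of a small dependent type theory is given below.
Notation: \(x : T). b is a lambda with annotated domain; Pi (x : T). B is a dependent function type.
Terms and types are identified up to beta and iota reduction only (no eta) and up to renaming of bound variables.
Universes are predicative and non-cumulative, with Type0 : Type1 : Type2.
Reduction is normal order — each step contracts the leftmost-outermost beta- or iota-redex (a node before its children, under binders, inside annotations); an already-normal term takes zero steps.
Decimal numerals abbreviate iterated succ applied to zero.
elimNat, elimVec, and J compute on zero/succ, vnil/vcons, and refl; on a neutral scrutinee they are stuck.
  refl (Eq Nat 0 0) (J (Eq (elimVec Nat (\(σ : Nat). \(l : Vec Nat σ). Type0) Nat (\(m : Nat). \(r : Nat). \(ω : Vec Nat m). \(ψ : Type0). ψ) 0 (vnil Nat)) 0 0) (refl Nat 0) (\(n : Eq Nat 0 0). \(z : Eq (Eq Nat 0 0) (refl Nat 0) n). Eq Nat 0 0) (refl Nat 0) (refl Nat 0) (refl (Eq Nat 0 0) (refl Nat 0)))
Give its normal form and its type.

normal form:
  refl (Eq Nat 0 0) (refl Nat 0)
type:
  Eq (Eq Nat 0 0) (refl Nat 0) (refl Nat 0)


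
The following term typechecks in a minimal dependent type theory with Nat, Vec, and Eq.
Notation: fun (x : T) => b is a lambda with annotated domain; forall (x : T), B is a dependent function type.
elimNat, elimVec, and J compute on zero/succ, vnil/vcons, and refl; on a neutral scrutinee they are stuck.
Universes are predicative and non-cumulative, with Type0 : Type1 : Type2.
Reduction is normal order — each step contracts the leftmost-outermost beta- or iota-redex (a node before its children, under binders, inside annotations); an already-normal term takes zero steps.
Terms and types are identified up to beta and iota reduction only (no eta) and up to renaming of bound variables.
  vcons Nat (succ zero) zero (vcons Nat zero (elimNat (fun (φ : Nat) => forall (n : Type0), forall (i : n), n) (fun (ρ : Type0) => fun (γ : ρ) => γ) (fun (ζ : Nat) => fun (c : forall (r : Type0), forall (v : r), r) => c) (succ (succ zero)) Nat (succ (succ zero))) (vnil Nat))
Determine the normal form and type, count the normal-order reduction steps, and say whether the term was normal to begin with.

resulting normal form:
  vcons Nat (succ zero) zero (vcons Nat zero (succ (succ zero)) (vnil Nat))
inferred type:
  Vec Nat (succ (succ zero))
steps to reach normal form (normal order): 9
already normal: no
first contracted redex: an elimNat iota-redex


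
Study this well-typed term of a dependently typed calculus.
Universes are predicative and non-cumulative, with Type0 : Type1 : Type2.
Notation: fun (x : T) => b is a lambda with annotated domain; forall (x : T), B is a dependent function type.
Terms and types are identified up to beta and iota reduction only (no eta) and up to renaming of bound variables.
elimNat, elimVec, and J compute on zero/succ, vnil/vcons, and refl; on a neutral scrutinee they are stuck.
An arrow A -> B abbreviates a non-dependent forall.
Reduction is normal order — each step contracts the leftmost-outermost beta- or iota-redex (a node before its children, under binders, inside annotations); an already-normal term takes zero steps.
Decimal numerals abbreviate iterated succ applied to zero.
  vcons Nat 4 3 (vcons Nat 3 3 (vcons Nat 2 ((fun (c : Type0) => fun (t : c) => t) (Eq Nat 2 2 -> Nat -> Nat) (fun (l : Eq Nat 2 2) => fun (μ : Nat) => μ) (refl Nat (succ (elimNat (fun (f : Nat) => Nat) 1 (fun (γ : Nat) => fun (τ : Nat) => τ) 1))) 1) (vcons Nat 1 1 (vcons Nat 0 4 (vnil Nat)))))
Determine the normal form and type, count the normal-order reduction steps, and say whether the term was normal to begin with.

normal form:
  vcons Nat 4 3 (vcons Nat 3 3 (vcons Nat 2 1 (vcons Nat 1 1 (vcons Nat 0 4 (vnil Nat)))))
type:
  Vec Nat 5
steps to reach normal form (normal order): 4
term was already normal: no
first contracted redex: a beta-redex


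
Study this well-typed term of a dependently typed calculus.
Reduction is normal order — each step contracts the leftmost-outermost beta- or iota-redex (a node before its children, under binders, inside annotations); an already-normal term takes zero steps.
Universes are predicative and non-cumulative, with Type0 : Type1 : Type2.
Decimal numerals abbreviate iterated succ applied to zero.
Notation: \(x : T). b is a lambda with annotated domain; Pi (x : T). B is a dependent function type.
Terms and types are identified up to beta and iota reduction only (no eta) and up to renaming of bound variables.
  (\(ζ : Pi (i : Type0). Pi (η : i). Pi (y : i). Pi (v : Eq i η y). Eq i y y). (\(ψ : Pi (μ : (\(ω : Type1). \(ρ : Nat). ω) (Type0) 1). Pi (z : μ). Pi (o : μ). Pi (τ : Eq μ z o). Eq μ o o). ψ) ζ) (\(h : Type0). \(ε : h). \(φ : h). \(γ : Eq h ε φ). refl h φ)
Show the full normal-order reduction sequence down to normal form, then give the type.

normal-order reduction sequence:
  (\(ζ : Pi (i : Type0). Pi (η : i). Pi (y : i). Pi (v : Eq i η y). Eq i y y). (\(ψ : Pi (μ : (\(ω : Type1). \(ρ : Nat). ω) (Type0) 1). Pi (z : μ). Pi (o : μ). Pi (τ : Eq μ z o). Eq μ o o). ψ) ζ) (\(h : Type0). \(ε : h). \(φ : h). \(γ : Eq h ε φ). refl h φ)
  ~> (\(ζ : Pi (i : (\(η : Type1). \(y : Nat). η) (Type0) 1). Pi (v : i). Pi (ψ : i). Pi (μ : Eq i v ψ). Eq i ψ ψ). ζ) (\(ω : Type0). \(ρ : ω). \(z : ω). \(o : Eq ω ρ z). refl ω z)
  ~> \(ζ : Type0). \(i : ζ). \(η : ζ). \(y : Eq ζ i η). refl ζ η
type:
  Pi (ζ : Type0). Pi (i : ζ). Pi (η : ζ). Pi (y : Eq ζ i η). Eq ζ η η


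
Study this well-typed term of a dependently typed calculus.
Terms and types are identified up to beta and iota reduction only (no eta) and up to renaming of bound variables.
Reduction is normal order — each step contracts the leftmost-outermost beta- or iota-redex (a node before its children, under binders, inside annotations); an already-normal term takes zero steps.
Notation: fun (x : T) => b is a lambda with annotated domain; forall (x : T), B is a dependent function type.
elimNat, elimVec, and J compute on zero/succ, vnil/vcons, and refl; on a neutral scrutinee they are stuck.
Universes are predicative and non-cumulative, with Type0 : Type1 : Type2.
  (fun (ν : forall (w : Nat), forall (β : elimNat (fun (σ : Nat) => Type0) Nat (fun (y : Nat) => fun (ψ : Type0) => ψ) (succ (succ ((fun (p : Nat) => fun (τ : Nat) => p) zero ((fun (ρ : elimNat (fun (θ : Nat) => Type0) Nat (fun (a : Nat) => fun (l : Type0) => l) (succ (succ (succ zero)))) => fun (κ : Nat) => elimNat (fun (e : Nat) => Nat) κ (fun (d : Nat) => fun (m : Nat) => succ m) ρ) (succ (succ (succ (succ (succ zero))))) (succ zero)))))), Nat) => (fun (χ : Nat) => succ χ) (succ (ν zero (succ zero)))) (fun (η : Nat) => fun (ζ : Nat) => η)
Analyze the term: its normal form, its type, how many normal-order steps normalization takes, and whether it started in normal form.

reduced normal form:
  succ (succ zero)
the term's type:
  Nat
normal-order step count: 4
already normal: no
first contracted redex: a beta-redex


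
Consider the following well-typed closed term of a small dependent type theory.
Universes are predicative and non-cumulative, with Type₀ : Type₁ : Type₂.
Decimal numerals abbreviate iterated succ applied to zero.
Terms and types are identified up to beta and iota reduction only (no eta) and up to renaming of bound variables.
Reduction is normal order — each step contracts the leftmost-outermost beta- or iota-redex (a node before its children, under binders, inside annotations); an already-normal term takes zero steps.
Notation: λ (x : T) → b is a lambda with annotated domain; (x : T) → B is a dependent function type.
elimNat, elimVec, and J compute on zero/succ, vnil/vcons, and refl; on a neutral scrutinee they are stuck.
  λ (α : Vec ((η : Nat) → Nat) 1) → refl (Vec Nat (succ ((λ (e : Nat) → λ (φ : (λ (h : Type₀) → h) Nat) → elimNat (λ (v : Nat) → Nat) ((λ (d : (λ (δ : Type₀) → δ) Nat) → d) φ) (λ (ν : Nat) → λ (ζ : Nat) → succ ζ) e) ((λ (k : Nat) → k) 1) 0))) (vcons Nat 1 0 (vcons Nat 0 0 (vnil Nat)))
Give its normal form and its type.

resulting normal form:
  λ (α : Vec ((η : Nat) → Nat) 1) → refl (Vec Nat 2) (vcons Nat 1 0 (vcons Nat 0 0 (vnil Nat)))
type:
  (α : Vec ((η : Nat) → Nat) 1) → Eq (Vec Nat 2) (vcons Nat 1 0 (vcons Nat 0 0 (vnil Nat))) (vcons Nat 1 0 (vcons Nat 0 0 (vnil Nat)))


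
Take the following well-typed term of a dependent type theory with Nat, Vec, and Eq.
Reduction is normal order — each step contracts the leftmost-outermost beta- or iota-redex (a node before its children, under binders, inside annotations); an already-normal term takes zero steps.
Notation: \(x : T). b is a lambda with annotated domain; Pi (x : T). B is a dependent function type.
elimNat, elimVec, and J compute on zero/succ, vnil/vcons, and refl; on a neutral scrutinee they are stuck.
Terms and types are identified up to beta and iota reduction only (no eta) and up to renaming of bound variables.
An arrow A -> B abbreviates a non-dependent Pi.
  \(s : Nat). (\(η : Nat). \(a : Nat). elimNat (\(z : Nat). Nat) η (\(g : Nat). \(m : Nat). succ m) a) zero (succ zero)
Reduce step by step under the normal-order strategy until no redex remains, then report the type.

reduction (normal order):
  \(s : Nat). (\(η : Nat). \(a : Nat). elimNat (\(z : Nat). Nat) η (\(g : Nat). \(m : Nat). succ m) a) zero (succ zero)
  ~> \(s : Nat). (\(η : Nat). elimNat (\(a : Nat). Nat) zero (\(z : Nat). \(g : Nat). succ g) η) (succ zero)
  ~> \(s : Nat). elimNat (\(η : Nat). Nat) zero (\(a : Nat). \(z : Nat). succ z) (succ zero)
  ~> \(s : Nat). (\(η : Nat). \(a : Nat). succ a) zero (elimNat (\(z : Nat). Nat) zero (\(g : Nat). \(m : Nat). succ m) zero)
  ~> \(s : Nat). (\(η : Nat). succ η) (elimNat (\(a : Nat). Nat) zero (\(z : Nat). \(g : Nat). succ g) zero)
  ~> \(s : Nat). succ (elimNat (\(η : Nat). Nat) zero (\(a : Nat). \(z : Nat). succ z) zero)
  ~> \(s : Nat). succ zero
type:
  Nat -> Nat


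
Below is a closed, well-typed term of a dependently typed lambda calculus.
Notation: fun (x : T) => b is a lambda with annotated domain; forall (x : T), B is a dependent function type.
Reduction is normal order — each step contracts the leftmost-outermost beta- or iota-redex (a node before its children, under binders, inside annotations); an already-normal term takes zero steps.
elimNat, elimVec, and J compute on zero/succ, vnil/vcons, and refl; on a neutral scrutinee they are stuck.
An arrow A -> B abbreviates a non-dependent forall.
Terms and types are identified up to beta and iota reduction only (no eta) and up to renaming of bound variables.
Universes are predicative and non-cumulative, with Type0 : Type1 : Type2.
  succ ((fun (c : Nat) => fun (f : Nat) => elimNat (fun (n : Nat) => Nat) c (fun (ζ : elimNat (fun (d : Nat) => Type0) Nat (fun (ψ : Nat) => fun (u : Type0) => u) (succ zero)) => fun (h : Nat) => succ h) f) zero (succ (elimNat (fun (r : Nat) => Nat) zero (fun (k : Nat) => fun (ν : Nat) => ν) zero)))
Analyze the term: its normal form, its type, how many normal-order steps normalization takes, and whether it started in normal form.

resulting normal form:
  succ (succ zero)
the term's type:
  Nat
steps to reach normal form (normal order): 11
already normal: no
first contracted redex: a beta-redex


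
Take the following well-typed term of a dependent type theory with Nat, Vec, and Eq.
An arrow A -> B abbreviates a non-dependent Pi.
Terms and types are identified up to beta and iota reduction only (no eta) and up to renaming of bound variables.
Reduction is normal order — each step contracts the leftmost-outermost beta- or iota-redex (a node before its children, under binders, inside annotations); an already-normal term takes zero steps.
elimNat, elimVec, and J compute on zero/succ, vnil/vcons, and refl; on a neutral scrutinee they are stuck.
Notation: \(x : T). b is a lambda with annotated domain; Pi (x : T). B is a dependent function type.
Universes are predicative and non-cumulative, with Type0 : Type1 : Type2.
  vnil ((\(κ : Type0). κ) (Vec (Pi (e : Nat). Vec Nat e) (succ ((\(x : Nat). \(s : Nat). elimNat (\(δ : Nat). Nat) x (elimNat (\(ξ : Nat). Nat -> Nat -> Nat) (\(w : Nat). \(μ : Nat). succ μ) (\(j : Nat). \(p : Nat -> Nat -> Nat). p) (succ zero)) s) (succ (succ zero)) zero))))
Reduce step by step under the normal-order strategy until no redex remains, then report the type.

normal-order reduction sequence:
  vnil ((\(κ : Type0). κ) (Vec (Pi (e : Nat). Vec Nat e) (succ ((\(x : Nat). \(s : Nat). elimNat (\(δ : Nat). Nat) x (elimNat (\(ξ : Nat). Nat -> Nat -> Nat) (\(w : Nat). \(μ : Nat). succ μ) (\(j : Nat). \(p : Nat -> Nat -> Nat). p) (succ zero)) s) (succ (succ zero)) zero))))
  ~> vnil (Vec (Pi (κ : Nat). Vec Nat κ) (succ ((\(e : Nat). \(x : Nat). elimNat (\(s : Nat). Nat) e (elimNat (\(δ : Nat). Nat -> Nat -> Nat) (\(ξ : Nat). \(w : Nat). succ w) (\(μ : Nat). \(j : Nat -> Nat -> Nat). j) (succ zero)) x) (succ (succ zero)) zero)))
  ~> vnil (Vec (Pi (κ : Nat). Vec Nat κ) (succ ((\(e : Nat). elimNat (\(x : Nat). Nat) (succ (succ zero)) (elimNat (\(s : Nat). Nat -> Nat -> Nat) (\(δ : Nat). \(ξ : Nat). succ ξ) (\(w : Nat). \(μ : Nat -> Nat -> Nat). μ) (succ zero)) e) zero)))
  ~> vnil (Vec (Pi (κ : Nat). Vec Nat κ) (succ (elimNat (\(e : Nat). Nat) (succ (succ zero)) (elimNat (\(x : Nat). Nat -> Nat -> Nat) (\(s : Nat). \(δ : Nat). succ δ) (\(ξ : Nat). \(w : Nat -> Nat -> Nat). w) (succ zero)) zero)))
  ~> vnil (Vec (Pi (κ : Nat). Vec Nat κ) (succ (succ (succ zero))))
the term's type:
  Vec (Vec (Pi (κ : Nat). Vec Nat κ) (succ (succ (succ zero)))) zero
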